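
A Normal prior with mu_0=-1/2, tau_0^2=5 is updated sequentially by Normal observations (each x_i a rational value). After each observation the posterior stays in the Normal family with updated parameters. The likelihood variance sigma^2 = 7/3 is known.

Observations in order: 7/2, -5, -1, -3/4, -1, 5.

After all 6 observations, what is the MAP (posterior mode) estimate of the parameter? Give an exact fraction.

31/388

obs 1: x=7/2 → posterior Normal(49/22, 35/22)
obs 2: x=-5 → posterior Normal(-26/37, 35/37)
obs 3: x=-1 → posterior Normal(-41/52, 35/52)
obs 4: x=-3/4 → posterior Normal(-209/268, 35/67)
obs 5: x=-1 → posterior Normal(-269/328, 35/82)
obs 6: x=5 → posterior Normal(31/388, 35/97)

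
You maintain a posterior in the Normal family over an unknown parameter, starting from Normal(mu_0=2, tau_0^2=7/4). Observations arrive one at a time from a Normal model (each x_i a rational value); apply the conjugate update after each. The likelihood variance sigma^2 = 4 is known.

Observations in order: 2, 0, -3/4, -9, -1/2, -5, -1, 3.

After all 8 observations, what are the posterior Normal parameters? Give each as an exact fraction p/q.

mu_0=-187/288, tau_0^2=7/18

obs 1: x=2 → posterior Normal(2, 28/23)
obs 2: x=0 → posterior Normal(23/15, 14/15)
obs 3: x=-3/4 → posterior Normal(163/148, 28/37)
obs 4: x=-9 → posterior Normal(-89/176, 7/11)
obs 5: x=-1/2 → posterior Normal(-103/204, 28/51)
obs 6: x=-5 → posterior Normal(-243/232, 14/29)
obs 7: x=-1 → posterior Normal(-271/260, 28/65)
obs 8: x=3 → posterior Normal(-187/288, 7/18)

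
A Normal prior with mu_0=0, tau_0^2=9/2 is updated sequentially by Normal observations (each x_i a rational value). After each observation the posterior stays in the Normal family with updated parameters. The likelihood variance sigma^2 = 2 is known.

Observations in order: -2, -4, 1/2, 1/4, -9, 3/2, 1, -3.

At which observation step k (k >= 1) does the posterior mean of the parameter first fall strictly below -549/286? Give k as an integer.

obs 1: x=-2 → posterior Normal(-18/13, 18/13)
obs 2: x=-4 → posterior Normal(-27/11, 9/11)
obs 3: x=1/2 → posterior Normal(-99/62, 18/31)
obs 4: x=1/4 → posterior Normal(-189/160, 9/20)
obs 5: x=-9 → posterior Normal(-513/196, 18/49)
obs 6: x=3/2 → posterior Normal(-459/232, 9/29)
obs 7: x=1 → posterior Normal(-423/268, 18/67)
obs 8: x=-3 → posterior Normal(-531/304, 9/38)

k = 2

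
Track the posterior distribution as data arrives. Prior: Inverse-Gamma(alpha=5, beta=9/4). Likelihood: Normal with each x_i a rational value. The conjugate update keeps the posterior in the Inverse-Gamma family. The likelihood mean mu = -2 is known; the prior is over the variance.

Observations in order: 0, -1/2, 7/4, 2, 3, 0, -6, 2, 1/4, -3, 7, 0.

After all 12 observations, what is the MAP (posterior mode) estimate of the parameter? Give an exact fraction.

obs 1: x=0 → posterior Inverse-Gamma(11/2, 17/4)
obs 2: x=-1/2 → posterior Inverse-Gamma(6, 43/8)
obs 3: x=7/4 → posterior Inverse-Gamma(13/2, 397/32)
obs 4: x=2 → posterior Inverse-Gamma(7, 653/32)
obs 5: x=3 → posterior Inverse-Gamma(15/2, 1053/32)
obs 6: x=0 → posterior Inverse-Gamma(8, 1117/32)
obs 7: x=-6 → posterior Inverse-Gamma(17/2, 1373/32)
obs 8: x=2 → posterior Inverse-Gamma(9, 1629/32)
obs 9: x=1/4 → posterior Inverse-Gamma(19/2, 855/16)
obs 10: x=-3 → posterior Inverse-Gamma(10, 863/16)
obs 11: x=7 → posterior Inverse-Gamma(21/2, 1511/16)
obs 12: x=0 → posterior Inverse-Gamma(11, 1543/16)

1543/192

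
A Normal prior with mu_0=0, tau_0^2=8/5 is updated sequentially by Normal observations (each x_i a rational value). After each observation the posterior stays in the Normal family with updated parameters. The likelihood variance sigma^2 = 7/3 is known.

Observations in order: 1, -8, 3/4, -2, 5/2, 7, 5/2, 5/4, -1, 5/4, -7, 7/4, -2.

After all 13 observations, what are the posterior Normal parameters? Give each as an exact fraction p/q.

obs 1: x=1 → posterior Normal(24/59, 56/59)
obs 2: x=-8 → posterior Normal(-168/83, 56/83)
obs 3: x=3/4 → posterior Normal(-150/107, 56/107)
obs 4: x=-2 → posterior Normal(-198/131, 56/131)
obs 5: x=5/2 → posterior Normal(-138/155, 56/155)
obs 6: x=7 → posterior Normal(30/179, 56/179)
obs 7: x=5/2 → posterior Normal(90/203, 8/29)
obs 8: x=5/4 → posterior Normal(120/227, 56/227)
obs 9: x=-1 → posterior Normal(96/251, 56/251)
obs 10: x=5/4 → posterior Normal(126/275, 56/275)
obs 11: x=-7 → posterior Normal(-42/299, 56/299)
obs 12: x=7/4 → posterior Normal(0, 56/323)
obs 13: x=-2 → posterior Normal(-48/347, 56/347)

mu_0=-48/347, tau_0^2=56/347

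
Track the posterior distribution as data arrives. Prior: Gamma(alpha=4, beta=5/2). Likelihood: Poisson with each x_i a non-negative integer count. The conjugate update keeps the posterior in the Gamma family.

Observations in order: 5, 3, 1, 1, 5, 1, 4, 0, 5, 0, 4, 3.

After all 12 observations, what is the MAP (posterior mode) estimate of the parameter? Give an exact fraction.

70/29

obs 1: x=5 → posterior Gamma(9, 7/2)
obs 2: x=3 → posterior Gamma(12, 9/2)
obs 3: x=1 → posterior Gamma(13, 11/2)
obs 4: x=1 → posterior Gamma(14, 13/2)
obs 5: x=5 → posterior Gamma(19, 15/2)
obs 6: x=1 → posterior Gamma(20, 17/2)
obs 7: x=4 → posterior Gamma(24, 19/2)
obs 8: x=0 → posterior Gamma(24, 21/2)
obs 9: x=5 → posterior Gamma(29, 23/2)
obs 10: x=0 → posterior Gamma(29, 25/2)
obs 11: x=4 → posterior Gamma(33, 27/2)
obs 12: x=3 → posterior Gamma(36, 29/2)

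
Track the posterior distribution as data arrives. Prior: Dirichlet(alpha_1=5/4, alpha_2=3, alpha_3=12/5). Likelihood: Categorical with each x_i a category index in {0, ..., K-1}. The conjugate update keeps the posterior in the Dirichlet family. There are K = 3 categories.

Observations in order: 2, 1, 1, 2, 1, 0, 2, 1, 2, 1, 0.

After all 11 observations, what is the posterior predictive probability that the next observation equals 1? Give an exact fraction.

obs 1: x=2 → posterior Dirichlet(5/4, 3, 17/5)
obs 2: x=1 → posterior Dirichlet(5/4, 4, 17/5)
obs 3: x=1 → posterior Dirichlet(5/4, 5, 17/5)
obs 4: x=2 → posterior Dirichlet(5/4, 5, 22/5)
obs 5: x=1 → posterior Dirichlet(5/4, 6, 22/5)
obs 6: x=0 → posterior Dirichlet(9/4, 6, 22/5)
obs 7: x=2 → posterior Dirichlet(9/4, 6, 27/5)
obs 8: x=1 → posterior Dirichlet(9/4, 7, 27/5)
obs 9: x=2 → posterior Dirichlet(9/4, 7, 32/5)
obs 10: x=1 → posterior Dirichlet(9/4, 8, 32/5)
obs 11: x=0 → posterior Dirichlet(13/4, 8, 32/5)

160/353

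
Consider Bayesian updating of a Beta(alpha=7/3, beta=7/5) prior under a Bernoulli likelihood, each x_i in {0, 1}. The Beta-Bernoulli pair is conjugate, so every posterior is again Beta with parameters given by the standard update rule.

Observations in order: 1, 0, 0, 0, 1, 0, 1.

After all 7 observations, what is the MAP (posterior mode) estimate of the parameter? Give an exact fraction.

65/131

obs 1: x=1 → posterior Beta(10/3, 7/5)
obs 2: x=0 → posterior Beta(10/3, 12/5)
obs 3: x=0 → posterior Beta(10/3, 17/5)
obs 4: x=0 → posterior Beta(10/3, 22/5)
obs 5: x=1 → posterior Beta(13/3, 22/5)
obs 6: x=0 → posterior Beta(13/3, 27/5)
obs 7: x=1 → posterior Beta(16/3, 27/5)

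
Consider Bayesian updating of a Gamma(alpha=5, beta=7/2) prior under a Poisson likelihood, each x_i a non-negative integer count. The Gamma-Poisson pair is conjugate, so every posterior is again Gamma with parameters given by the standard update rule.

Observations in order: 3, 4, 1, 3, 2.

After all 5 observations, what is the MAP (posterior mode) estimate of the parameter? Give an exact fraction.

obs 1: x=3 → posterior Gamma(8, 9/2)
obs 2: x=4 → posterior Gamma(12, 11/2)
obs 3: x=1 → posterior Gamma(13, 13/2)
obs 4: x=3 → posterior Gamma(16, 15/2)
obs 5: x=2 → posterior Gamma(18, 17/2)

2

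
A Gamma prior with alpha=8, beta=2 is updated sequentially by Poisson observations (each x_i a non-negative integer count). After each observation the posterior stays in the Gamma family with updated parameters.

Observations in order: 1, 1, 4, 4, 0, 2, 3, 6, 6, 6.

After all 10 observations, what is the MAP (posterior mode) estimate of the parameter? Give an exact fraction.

obs 1: x=1 → posterior Gamma(9, 3)
obs 2: x=1 → posterior Gamma(10, 4)
obs 3: x=4 → posterior Gamma(14, 5)
obs 4: x=4 → posterior Gamma(18, 6)
obs 5: x=0 → posterior Gamma(18, 7)
obs 6: x=2 → posterior Gamma(20, 8)
obs 7: x=3 → posterior Gamma(23, 9)
obs 8: x=6 → posterior Gamma(29, 10)
obs 9: x=6 → posterior Gamma(35, 11)
obs 10: x=6 → posterior Gamma(41, 12)

10/3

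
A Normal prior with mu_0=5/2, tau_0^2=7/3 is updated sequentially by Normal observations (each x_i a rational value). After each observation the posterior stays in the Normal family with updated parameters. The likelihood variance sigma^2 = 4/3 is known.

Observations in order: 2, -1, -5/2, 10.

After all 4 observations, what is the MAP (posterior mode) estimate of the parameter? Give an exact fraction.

139/64

obs 1: x=2 → posterior Normal(24/11, 28/33)
obs 2: x=-1 → posterior Normal(17/18, 14/27)
obs 3: x=-5/2 → posterior Normal(-1/50, 28/75)
obs 4: x=10 → posterior Normal(139/64, 7/24)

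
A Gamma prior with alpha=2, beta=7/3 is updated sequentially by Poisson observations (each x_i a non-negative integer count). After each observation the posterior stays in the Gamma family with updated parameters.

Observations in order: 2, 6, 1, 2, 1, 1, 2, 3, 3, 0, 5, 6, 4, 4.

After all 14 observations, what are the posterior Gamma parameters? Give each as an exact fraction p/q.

alpha=42, beta=49/3

obs 1: x=2 → posterior Gamma(4, 10/3)
obs 2: x=6 → posterior Gamma(10, 13/3)
obs 3: x=1 → posterior Gamma(11, 16/3)
obs 4: x=2 → posterior Gamma(13, 19/3)
obs 5: x=1 → posterior Gamma(14, 22/3)
obs 6: x=1 → posterior Gamma(15, 25/3)
obs 7: x=2 → posterior Gamma(17, 28/3)
obs 8: x=3 → posterior Gamma(20, 31/3)
obs 9: x=3 → posterior Gamma(23, 34/3)
obs 10: x=0 → posterior Gamma(23, 37/3)
obs 11: x=5 → posterior Gamma(28, 40/3)
obs 12: x=6 → posterior Gamma(34, 43/3)
obs 13: x=4 → posterior Gamma(38, 46/3)
obs 14: x=4 → posterior Gamma(42, 49/3)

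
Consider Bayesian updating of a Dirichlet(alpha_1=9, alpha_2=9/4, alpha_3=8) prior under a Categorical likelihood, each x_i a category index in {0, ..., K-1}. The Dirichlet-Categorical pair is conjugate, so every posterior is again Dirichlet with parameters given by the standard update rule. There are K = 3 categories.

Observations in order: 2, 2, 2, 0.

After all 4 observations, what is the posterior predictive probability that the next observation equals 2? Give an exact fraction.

44/93

obs 1: x=2 → posterior Dirichlet(9, 9/4, 9)
obs 2: x=2 → posterior Dirichlet(9, 9/4, 10)
obs 3: x=2 → posterior Dirichlet(9, 9/4, 11)
obs 4: x=0 → posterior Dirichlet(10, 9/4, 11)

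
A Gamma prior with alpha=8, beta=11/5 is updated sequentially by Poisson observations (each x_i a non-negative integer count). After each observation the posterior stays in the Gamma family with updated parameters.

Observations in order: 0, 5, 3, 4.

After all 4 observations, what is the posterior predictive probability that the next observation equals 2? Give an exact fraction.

587816712716696996781624776400875/2887378820390246558653190730940416

obs 1: x=0 → posterior Gamma(8, 16/5)
obs 2: x=5 → posterior Gamma(13, 21/5)
obs 3: x=3 → posterior Gamma(16, 26/5)
obs 4: x=4 → posterior Gamma(20, 31/5)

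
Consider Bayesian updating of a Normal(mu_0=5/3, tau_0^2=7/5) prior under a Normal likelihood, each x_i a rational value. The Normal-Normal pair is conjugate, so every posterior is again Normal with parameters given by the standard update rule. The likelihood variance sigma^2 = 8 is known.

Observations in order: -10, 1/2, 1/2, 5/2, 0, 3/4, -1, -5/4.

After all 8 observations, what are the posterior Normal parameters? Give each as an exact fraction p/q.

obs 1: x=-10 → posterior Normal(-10/141, 56/47)
obs 2: x=1/2 → posterior Normal(1/324, 28/27)
obs 3: x=1/2 → posterior Normal(11/183, 56/61)
obs 4: x=5/2 → posterior Normal(127/408, 14/17)
obs 5: x=0 → posterior Normal(127/450, 56/75)
obs 6: x=3/4 → posterior Normal(317/984, 28/41)
obs 7: x=-1 → posterior Normal(233/1068, 56/89)
obs 8: x=-5/4 → posterior Normal(1/9, 7/12)

mu_0=1/9, tau_0^2=7/12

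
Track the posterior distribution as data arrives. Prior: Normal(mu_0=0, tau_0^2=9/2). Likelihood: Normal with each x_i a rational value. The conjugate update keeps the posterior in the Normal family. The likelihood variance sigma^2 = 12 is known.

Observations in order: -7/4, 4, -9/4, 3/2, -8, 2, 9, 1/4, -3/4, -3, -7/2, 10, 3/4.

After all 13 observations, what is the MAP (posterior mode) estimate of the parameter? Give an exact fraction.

obs 1: x=-7/4 → posterior Normal(-21/44, 36/11)
obs 2: x=4 → posterior Normal(27/56, 18/7)
obs 3: x=-9/4 → posterior Normal(0, 36/17)
obs 4: x=3/2 → posterior Normal(9/40, 9/5)
obs 5: x=-8 → posterior Normal(-39/46, 36/23)
obs 6: x=2 → posterior Normal(-27/52, 18/13)
obs 7: x=9 → posterior Normal(27/58, 36/29)
obs 8: x=1/4 → posterior Normal(57/128, 9/8)
obs 9: x=-3/4 → posterior Normal(12/35, 36/35)
obs 10: x=-3 → posterior Normal(3/38, 18/19)
obs 11: x=-7/2 → posterior Normal(-15/82, 36/41)
obs 12: x=10 → posterior Normal(45/88, 9/11)
obs 13: x=3/4 → posterior Normal(99/188, 36/47)

99/188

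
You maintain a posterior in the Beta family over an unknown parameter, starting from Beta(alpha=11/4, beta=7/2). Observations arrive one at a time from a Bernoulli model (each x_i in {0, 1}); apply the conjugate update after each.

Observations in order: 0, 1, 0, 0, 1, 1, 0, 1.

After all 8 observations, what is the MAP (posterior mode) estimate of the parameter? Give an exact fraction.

obs 1: x=0 → posterior Beta(11/4, 9/2)
obs 2: x=1 → posterior Beta(15/4, 9/2)
obs 3: x=0 → posterior Beta(15/4, 11/2)
obs 4: x=0 → posterior Beta(15/4, 13/2)
obs 5: x=1 → posterior Beta(19/4, 13/2)
obs 6: x=1 → posterior Beta(23/4, 13/2)
obs 7: x=0 → posterior Beta(23/4, 15/2)
obs 8: x=1 → posterior Beta(27/4, 15/2)

23/49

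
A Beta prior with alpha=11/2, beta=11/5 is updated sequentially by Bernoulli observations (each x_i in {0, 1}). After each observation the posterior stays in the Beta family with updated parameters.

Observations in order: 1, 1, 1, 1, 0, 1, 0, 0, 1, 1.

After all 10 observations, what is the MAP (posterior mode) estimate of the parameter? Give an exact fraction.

obs 1: x=1 → posterior Beta(13/2, 11/5)
obs 2: x=1 → posterior Beta(15/2, 11/5)
obs 3: x=1 → posterior Beta(17/2, 11/5)
obs 4: x=1 → posterior Beta(19/2, 11/5)
obs 5: x=0 → posterior Beta(19/2, 16/5)
obs 6: x=1 → posterior Beta(21/2, 16/5)
obs 7: x=0 → posterior Beta(21/2, 21/5)
obs 8: x=0 → posterior Beta(21/2, 26/5)
obs 9: x=1 → posterior Beta(23/2, 26/5)
obs 10: x=1 → posterior Beta(25/2, 26/5)

115/157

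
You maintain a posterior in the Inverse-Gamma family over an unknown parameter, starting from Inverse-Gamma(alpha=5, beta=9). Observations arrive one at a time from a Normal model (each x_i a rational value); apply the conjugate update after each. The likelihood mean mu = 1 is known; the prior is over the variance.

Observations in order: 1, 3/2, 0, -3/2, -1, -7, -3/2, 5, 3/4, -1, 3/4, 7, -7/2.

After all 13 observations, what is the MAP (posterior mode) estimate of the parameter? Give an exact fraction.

obs 1: x=1 → posterior Inverse-Gamma(11/2, 9)
obs 2: x=3/2 → posterior Inverse-Gamma(6, 73/8)
obs 3: x=0 → posterior Inverse-Gamma(13/2, 77/8)
obs 4: x=-3/2 → posterior Inverse-Gamma(7, 51/4)
obs 5: x=-1 → posterior Inverse-Gamma(15/2, 59/4)
obs 6: x=-7 → posterior Inverse-Gamma(8, 187/4)
obs 7: x=-3/2 → posterior Inverse-Gamma(17/2, 399/8)
obs 8: x=5 → posterior Inverse-Gamma(9, 463/8)
obs 9: x=3/4 → posterior Inverse-Gamma(19/2, 1853/32)
obs 10: x=-1 → posterior Inverse-Gamma(10, 1917/32)
obs 11: x=3/4 → posterior Inverse-Gamma(21/2, 959/16)
obs 12: x=7 → posterior Inverse-Gamma(11, 1247/16)
obs 13: x=-7/2 → posterior Inverse-Gamma(23/2, 1409/16)

1409/200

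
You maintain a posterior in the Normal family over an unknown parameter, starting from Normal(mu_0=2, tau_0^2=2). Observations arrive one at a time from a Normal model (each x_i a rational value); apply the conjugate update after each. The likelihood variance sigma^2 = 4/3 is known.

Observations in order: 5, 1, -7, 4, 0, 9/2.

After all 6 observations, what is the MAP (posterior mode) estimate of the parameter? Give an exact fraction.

53/40

obs 1: x=5 → posterior Normal(19/5, 4/5)
obs 2: x=1 → posterior Normal(11/4, 1/2)
obs 3: x=-7 → posterior Normal(1/11, 4/11)
obs 4: x=4 → posterior Normal(13/14, 2/7)
obs 5: x=0 → posterior Normal(13/17, 4/17)
obs 6: x=9/2 → posterior Normal(53/40, 1/5)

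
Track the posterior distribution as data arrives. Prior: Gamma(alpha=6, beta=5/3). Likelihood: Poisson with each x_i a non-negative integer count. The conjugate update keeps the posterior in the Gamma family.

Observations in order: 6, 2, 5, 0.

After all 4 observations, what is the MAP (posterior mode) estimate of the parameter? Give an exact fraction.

54/17

obs 1: x=6 → posterior Gamma(12, 8/3)
obs 2: x=2 → posterior Gamma(14, 11/3)
obs 3: x=5 → posterior Gamma(19, 14/3)
obs 4: x=0 → posterior Gamma(19, 17/3)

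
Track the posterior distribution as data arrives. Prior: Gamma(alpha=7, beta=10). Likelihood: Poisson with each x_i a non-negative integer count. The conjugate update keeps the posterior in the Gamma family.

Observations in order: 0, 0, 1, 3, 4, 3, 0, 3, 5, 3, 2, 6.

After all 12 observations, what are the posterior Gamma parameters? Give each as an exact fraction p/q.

alpha=37, beta=22

obs 1: x=0 → posterior Gamma(7, 11)
obs 2: x=0 → posterior Gamma(7, 12)
obs 3: x=1 → posterior Gamma(8, 13)
obs 4: x=3 → posterior Gamma(11, 14)
obs 5: x=4 → posterior Gamma(15, 15)
obs 6: x=3 → posterior Gamma(18, 16)
obs 7: x=0 → posterior Gamma(18, 17)
obs 8: x=3 → posterior Gamma(21, 18)
obs 9: x=5 → posterior Gamma(26, 19)
obs 10: x=3 → posterior Gamma(29, 20)
obs 11: x=2 → posterior Gamma(31, 21)
obs 12: x=6 → posterior Gamma(37, 22)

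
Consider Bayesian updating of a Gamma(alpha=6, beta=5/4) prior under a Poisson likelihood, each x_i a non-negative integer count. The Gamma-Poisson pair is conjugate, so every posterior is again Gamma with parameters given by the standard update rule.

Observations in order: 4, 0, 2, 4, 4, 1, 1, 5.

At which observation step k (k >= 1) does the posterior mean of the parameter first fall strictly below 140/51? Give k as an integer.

obs 1: x=4 → posterior Gamma(10, 9/4)
obs 2: x=0 → posterior Gamma(10, 13/4)
obs 3: x=2 → posterior Gamma(12, 17/4)
obs 4: x=4 → posterior Gamma(16, 21/4)
obs 5: x=4 → posterior Gamma(20, 25/4)
obs 6: x=1 → posterior Gamma(21, 29/4)
obs 7: x=1 → posterior Gamma(22, 33/4)
obs 8: x=5 → posterior Gamma(27, 37/4)

k = 7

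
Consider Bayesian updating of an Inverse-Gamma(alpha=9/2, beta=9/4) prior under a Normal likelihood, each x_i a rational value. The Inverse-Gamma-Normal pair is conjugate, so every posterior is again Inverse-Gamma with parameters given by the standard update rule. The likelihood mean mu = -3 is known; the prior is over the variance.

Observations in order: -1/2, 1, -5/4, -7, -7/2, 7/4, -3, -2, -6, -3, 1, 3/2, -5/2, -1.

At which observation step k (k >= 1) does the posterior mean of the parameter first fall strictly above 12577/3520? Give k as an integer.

obs 1: x=-1/2 → posterior Inverse-Gamma(5, 43/8)
obs 2: x=1 → posterior Inverse-Gamma(11/2, 107/8)
obs 3: x=-5/4 → posterior Inverse-Gamma(6, 477/32)
obs 4: x=-7 → posterior Inverse-Gamma(13/2, 733/32)
obs 5: x=-7/2 → posterior Inverse-Gamma(7, 737/32)
obs 6: x=7/4 → posterior Inverse-Gamma(15/2, 549/16)
obs 7: x=-3 → posterior Inverse-Gamma(8, 549/16)
obs 8: x=-2 → posterior Inverse-Gamma(17/2, 557/16)
obs 9: x=-6 → posterior Inverse-Gamma(9, 629/16)
obs 10: x=-3 → posterior Inverse-Gamma(19/2, 629/16)
obs 11: x=1 → posterior Inverse-Gamma(10, 757/16)
obs 12: x=3/2 → posterior Inverse-Gamma(21/2, 919/16)
obs 13: x=-5/2 → posterior Inverse-Gamma(11, 921/16)
obs 14: x=-1 → posterior Inverse-Gamma(23/2, 953/16)

k = 4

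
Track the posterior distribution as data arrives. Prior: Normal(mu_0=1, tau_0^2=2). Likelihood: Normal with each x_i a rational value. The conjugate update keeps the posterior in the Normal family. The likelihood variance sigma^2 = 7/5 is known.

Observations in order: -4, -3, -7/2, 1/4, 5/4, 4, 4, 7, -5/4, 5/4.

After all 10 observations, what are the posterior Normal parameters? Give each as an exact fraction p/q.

mu_0=67/107, tau_0^2=14/107

obs 1: x=-4 → posterior Normal(-33/17, 14/17)
obs 2: x=-3 → posterior Normal(-7/3, 14/27)
obs 3: x=-7/2 → posterior Normal(-98/37, 14/37)
obs 4: x=1/4 → posterior Normal(-191/94, 14/47)
obs 5: x=5/4 → posterior Normal(-83/57, 14/57)
obs 6: x=4 → posterior Normal(-43/67, 14/67)
obs 7: x=4 → posterior Normal(-3/77, 2/11)
obs 8: x=7 → posterior Normal(67/87, 14/87)
obs 9: x=-5/4 → posterior Normal(109/194, 14/97)
obs 10: x=5/4 → posterior Normal(67/107, 14/107)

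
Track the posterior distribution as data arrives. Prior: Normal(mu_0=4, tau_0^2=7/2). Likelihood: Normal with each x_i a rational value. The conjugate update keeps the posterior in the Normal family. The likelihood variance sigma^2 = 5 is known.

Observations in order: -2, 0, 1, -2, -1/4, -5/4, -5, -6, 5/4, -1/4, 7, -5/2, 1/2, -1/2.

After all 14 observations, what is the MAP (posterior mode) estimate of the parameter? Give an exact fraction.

obs 1: x=-2 → posterior Normal(26/17, 35/17)
obs 2: x=0 → posterior Normal(13/12, 35/24)
obs 3: x=1 → posterior Normal(33/31, 35/31)
obs 4: x=-2 → posterior Normal(1/2, 35/38)
obs 5: x=-1/4 → posterior Normal(23/60, 7/9)
obs 6: x=-5/4 → posterior Normal(17/104, 35/52)
obs 7: x=-5 → posterior Normal(-53/118, 35/59)
obs 8: x=-6 → posterior Normal(-137/132, 35/66)
obs 9: x=5/4 → posterior Normal(-239/292, 35/73)
obs 10: x=-1/4 → posterior Normal(-123/160, 7/16)
obs 11: x=7 → posterior Normal(-25/174, 35/87)
obs 12: x=-5/2 → posterior Normal(-15/47, 35/94)
obs 13: x=1/2 → posterior Normal(-53/202, 35/101)
obs 14: x=-1/2 → posterior Normal(-5/18, 35/108)

-5/18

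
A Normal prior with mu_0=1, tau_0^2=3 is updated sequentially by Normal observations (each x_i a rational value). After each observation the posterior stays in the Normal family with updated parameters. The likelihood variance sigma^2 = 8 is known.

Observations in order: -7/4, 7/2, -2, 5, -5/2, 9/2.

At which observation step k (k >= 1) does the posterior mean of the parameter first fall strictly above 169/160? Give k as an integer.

obs 1: x=-7/4 → posterior Normal(1/4, 24/11)
obs 2: x=7/2 → posterior Normal(53/56, 12/7)
obs 3: x=-2 → posterior Normal(29/68, 24/17)
obs 4: x=5 → posterior Normal(89/80, 6/5)
obs 5: x=-5/2 → posterior Normal(59/92, 24/23)
obs 6: x=9/2 → posterior Normal(113/104, 12/13)

k = 4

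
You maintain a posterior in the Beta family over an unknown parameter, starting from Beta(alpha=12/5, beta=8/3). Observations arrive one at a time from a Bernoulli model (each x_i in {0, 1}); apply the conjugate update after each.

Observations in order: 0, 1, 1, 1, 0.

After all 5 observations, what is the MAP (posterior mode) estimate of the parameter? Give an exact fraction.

obs 1: x=0 → posterior Beta(12/5, 11/3)
obs 2: x=1 → posterior Beta(17/5, 11/3)
obs 3: x=1 → posterior Beta(22/5, 11/3)
obs 4: x=1 → posterior Beta(27/5, 11/3)
obs 5: x=0 → posterior Beta(27/5, 14/3)

6/11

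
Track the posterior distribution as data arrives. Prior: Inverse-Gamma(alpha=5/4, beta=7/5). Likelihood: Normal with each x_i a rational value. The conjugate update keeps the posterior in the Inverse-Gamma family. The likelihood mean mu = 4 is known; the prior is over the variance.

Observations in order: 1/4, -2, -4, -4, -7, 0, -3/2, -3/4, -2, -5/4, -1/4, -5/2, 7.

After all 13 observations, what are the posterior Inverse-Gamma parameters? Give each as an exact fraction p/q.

obs 1: x=1/4 → posterior Inverse-Gamma(7/4, 1349/160)
obs 2: x=-2 → posterior Inverse-Gamma(9/4, 4229/160)
obs 3: x=-4 → posterior Inverse-Gamma(11/4, 9349/160)
obs 4: x=-4 → posterior Inverse-Gamma(13/4, 14469/160)
obs 5: x=-7 → posterior Inverse-Gamma(15/4, 24149/160)
obs 6: x=0 → posterior Inverse-Gamma(17/4, 25429/160)
obs 7: x=-3/2 → posterior Inverse-Gamma(19/4, 27849/160)
obs 8: x=-3/4 → posterior Inverse-Gamma(21/4, 14827/80)
obs 9: x=-2 → posterior Inverse-Gamma(23/4, 16267/80)
obs 10: x=-5/4 → posterior Inverse-Gamma(25/4, 34739/160)
obs 11: x=-1/4 → posterior Inverse-Gamma(27/4, 4523/20)
obs 12: x=-5/2 → posterior Inverse-Gamma(29/4, 9891/40)
obs 13: x=7 → posterior Inverse-Gamma(31/4, 10071/40)

alpha=31/4, beta=10071/40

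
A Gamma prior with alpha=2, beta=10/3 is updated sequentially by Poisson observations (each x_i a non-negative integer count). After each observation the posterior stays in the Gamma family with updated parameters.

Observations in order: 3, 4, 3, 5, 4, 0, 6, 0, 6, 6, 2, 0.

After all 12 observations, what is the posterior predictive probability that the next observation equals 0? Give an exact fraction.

obs 1: x=3 → posterior Gamma(5, 13/3)
obs 2: x=4 → posterior Gamma(9, 16/3)
obs 3: x=3 → posterior Gamma(12, 19/3)
obs 4: x=5 → posterior Gamma(17, 22/3)
obs 5: x=4 → posterior Gamma(21, 25/3)
obs 6: x=0 → posterior Gamma(21, 28/3)
obs 7: x=6 → posterior Gamma(27, 31/3)
obs 8: x=0 → posterior Gamma(27, 34/3)
obs 9: x=6 → posterior Gamma(33, 37/3)
obs 10: x=6 → posterior Gamma(39, 40/3)
obs 11: x=2 → posterior Gamma(41, 43/3)
obs 12: x=0 → posterior Gamma(41, 46/3)

148960492301268137777638412292316061211837270428054279425845253636096/1986274564260074954771227439341817016242885890299592103563430267952049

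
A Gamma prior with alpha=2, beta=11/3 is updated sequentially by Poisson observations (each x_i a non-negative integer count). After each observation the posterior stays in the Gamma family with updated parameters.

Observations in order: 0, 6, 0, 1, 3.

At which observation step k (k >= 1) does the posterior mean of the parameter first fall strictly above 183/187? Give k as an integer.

k = 2

obs 1: x=0 → posterior Gamma(2, 14/3)
obs 2: x=6 → posterior Gamma(8, 17/3)
obs 3: x=0 → posterior Gamma(8, 20/3)
obs 4: x=1 → posterior Gamma(9, 23/3)
obs 5: x=3 → posterior Gamma(12, 26/3)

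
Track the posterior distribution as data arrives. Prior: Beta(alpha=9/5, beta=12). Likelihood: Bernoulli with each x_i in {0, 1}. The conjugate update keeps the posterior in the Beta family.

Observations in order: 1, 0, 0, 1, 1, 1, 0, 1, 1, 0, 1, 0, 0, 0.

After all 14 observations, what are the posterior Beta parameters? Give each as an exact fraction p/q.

alpha=44/5, beta=19

obs 1: x=1 → posterior Beta(14/5, 12)
obs 2: x=0 → posterior Beta(14/5, 13)
obs 3: x=0 → posterior Beta(14/5, 14)
obs 4: x=1 → posterior Beta(19/5, 14)
obs 5: x=1 → posterior Beta(24/5, 14)
obs 6: x=1 → posterior Beta(29/5, 14)
obs 7: x=0 → posterior Beta(29/5, 15)
obs 8: x=1 → posterior Beta(34/5, 15)
obs 9: x=1 → posterior Beta(39/5, 15)
obs 10: x=0 → posterior Beta(39/5, 16)
obs 11: x=1 → posterior Beta(44/5, 16)
obs 12: x=0 → posterior Beta(44/5, 17)
obs 13: x=0 → posterior Beta(44/5, 18)
obs 14: x=0 → posterior Beta(44/5, 19)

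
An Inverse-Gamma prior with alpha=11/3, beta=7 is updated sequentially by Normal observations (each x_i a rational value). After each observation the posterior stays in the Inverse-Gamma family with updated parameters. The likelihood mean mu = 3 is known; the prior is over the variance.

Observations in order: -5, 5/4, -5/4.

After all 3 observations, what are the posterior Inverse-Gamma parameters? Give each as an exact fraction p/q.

obs 1: x=-5 → posterior Inverse-Gamma(25/6, 39)
obs 2: x=5/4 → posterior Inverse-Gamma(14/3, 1297/32)
obs 3: x=-5/4 → posterior Inverse-Gamma(31/6, 793/16)

alpha=31/6, beta=793/16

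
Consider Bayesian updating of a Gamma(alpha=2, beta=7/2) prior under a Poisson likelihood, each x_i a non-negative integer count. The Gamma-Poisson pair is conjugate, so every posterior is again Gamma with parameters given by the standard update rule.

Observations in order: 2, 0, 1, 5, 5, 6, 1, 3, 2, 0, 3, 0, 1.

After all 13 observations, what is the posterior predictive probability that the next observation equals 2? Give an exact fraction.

obs 1: x=2 → posterior Gamma(4, 9/2)
obs 2: x=0 → posterior Gamma(4, 11/2)
obs 3: x=1 → posterior Gamma(5, 13/2)
obs 4: x=5 → posterior Gamma(10, 15/2)
obs 5: x=5 → posterior Gamma(15, 17/2)
obs 6: x=6 → posterior Gamma(21, 19/2)
obs 7: x=1 → posterior Gamma(22, 21/2)
obs 8: x=3 → posterior Gamma(25, 23/2)
obs 9: x=2 → posterior Gamma(27, 25/2)
obs 10: x=0 → posterior Gamma(27, 27/2)
obs 11: x=3 → posterior Gamma(30, 29/2)
obs 12: x=0 → posterior Gamma(30, 31/2)
obs 13: x=1 → posterior Gamma(31, 33/2)

235219760821044884512211389706496270440812646305728/900006121921754037511662394623272120952606201171875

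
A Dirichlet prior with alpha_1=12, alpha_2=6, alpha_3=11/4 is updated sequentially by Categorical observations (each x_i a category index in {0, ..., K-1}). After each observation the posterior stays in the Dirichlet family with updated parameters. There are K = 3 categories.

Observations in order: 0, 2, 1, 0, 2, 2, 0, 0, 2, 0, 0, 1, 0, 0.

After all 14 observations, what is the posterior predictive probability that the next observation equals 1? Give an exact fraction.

obs 1: x=0 → posterior Dirichlet(13, 6, 11/4)
obs 2: x=2 → posterior Dirichlet(13, 6, 15/4)
obs 3: x=1 → posterior Dirichlet(13, 7, 15/4)
obs 4: x=0 → posterior Dirichlet(14, 7, 15/4)
obs 5: x=2 → posterior Dirichlet(14, 7, 19/4)
obs 6: x=2 → posterior Dirichlet(14, 7, 23/4)
obs 7: x=0 → posterior Dirichlet(15, 7, 23/4)
obs 8: x=0 → posterior Dirichlet(16, 7, 23/4)
obs 9: x=2 → posterior Dirichlet(16, 7, 27/4)
obs 10: x=0 → posterior Dirichlet(17, 7, 27/4)
obs 11: x=0 → posterior Dirichlet(18, 7, 27/4)
obs 12: x=1 → posterior Dirichlet(18, 8, 27/4)
obs 13: x=0 → posterior Dirichlet(19, 8, 27/4)
obs 14: x=0 → posterior Dirichlet(20, 8, 27/4)

32/139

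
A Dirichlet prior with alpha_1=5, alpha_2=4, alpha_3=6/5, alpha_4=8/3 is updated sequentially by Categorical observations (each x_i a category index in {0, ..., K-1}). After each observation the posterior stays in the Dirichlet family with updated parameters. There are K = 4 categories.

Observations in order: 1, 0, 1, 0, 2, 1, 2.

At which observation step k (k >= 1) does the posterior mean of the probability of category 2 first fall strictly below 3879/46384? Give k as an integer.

obs 1: x=1 → posterior Dirichlet(5, 5, 6/5, 8/3)
obs 2: x=0 → posterior Dirichlet(6, 5, 6/5, 8/3)
obs 3: x=1 → posterior Dirichlet(6, 6, 6/5, 8/3)
obs 4: x=0 → posterior Dirichlet(7, 6, 6/5, 8/3)
obs 5: x=2 → posterior Dirichlet(7, 6, 11/5, 8/3)
obs 6: x=1 → posterior Dirichlet(7, 7, 11/5, 8/3)
obs 7: x=2 → posterior Dirichlet(7, 7, 16/5, 8/3)

k = 2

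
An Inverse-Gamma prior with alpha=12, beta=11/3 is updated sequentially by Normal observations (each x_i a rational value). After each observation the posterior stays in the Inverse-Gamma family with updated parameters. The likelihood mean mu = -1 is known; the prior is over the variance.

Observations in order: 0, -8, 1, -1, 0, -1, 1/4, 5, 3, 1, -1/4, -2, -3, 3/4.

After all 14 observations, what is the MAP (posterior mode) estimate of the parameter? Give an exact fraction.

6169/1920

obs 1: x=0 → posterior Inverse-Gamma(25/2, 25/6)
obs 2: x=-8 → posterior Inverse-Gamma(13, 86/3)
obs 3: x=1 → posterior Inverse-Gamma(27/2, 92/3)
obs 4: x=-1 → posterior Inverse-Gamma(14, 92/3)
obs 5: x=0 → posterior Inverse-Gamma(29/2, 187/6)
obs 6: x=-1 → posterior Inverse-Gamma(15, 187/6)
obs 7: x=1/4 → posterior Inverse-Gamma(31/2, 3067/96)
obs 8: x=5 → posterior Inverse-Gamma(16, 4795/96)
obs 9: x=3 → posterior Inverse-Gamma(33/2, 5563/96)
obs 10: x=1 → posterior Inverse-Gamma(17, 5755/96)
obs 11: x=-1/4 → posterior Inverse-Gamma(35/2, 2891/48)
obs 12: x=-2 → posterior Inverse-Gamma(18, 2915/48)
obs 13: x=-3 → posterior Inverse-Gamma(37/2, 3011/48)
obs 14: x=3/4 → posterior Inverse-Gamma(19, 6169/96)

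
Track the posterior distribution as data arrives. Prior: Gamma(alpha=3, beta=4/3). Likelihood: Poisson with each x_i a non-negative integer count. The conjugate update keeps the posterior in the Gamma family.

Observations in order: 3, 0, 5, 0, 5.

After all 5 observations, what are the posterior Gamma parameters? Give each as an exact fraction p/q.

obs 1: x=3 → posterior Gamma(6, 7/3)
obs 2: x=0 → posterior Gamma(6, 10/3)
obs 3: x=5 → posterior Gamma(11, 13/3)
obs 4: x=0 → posterior Gamma(11, 16/3)
obs 5: x=5 → posterior Gamma(16, 19/3)

alpha=16, beta=19/3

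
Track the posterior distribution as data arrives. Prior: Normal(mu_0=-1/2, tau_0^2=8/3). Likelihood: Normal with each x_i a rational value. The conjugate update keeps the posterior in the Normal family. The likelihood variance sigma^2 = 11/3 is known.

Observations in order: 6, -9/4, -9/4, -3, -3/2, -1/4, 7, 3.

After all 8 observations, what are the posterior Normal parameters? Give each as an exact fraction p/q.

obs 1: x=6 → posterior Normal(85/38, 88/57)
obs 2: x=-9/4 → posterior Normal(49/54, 88/81)
obs 3: x=-9/4 → posterior Normal(13/70, 88/105)
obs 4: x=-3 → posterior Normal(-35/86, 88/129)
obs 5: x=-3/2 → posterior Normal(-59/102, 88/153)
obs 6: x=-1/4 → posterior Normal(-63/118, 88/177)
obs 7: x=7 → posterior Normal(49/134, 88/201)
obs 8: x=3 → posterior Normal(97/150, 88/225)

mu_0=97/150, tau_0^2=88/225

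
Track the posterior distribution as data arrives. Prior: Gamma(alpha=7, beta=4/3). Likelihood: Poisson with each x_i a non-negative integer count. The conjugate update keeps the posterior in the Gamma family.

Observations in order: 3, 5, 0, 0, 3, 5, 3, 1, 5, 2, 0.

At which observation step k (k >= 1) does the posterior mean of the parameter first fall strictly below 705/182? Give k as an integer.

obs 1: x=3 → posterior Gamma(10, 7/3)
obs 2: x=5 → posterior Gamma(15, 10/3)
obs 3: x=0 → posterior Gamma(15, 13/3)
obs 4: x=0 → posterior Gamma(15, 16/3)
obs 5: x=3 → posterior Gamma(18, 19/3)
obs 6: x=5 → posterior Gamma(23, 22/3)
obs 7: x=3 → posterior Gamma(26, 25/3)
obs 8: x=1 → posterior Gamma(27, 28/3)
obs 9: x=5 → posterior Gamma(32, 31/3)
obs 10: x=2 → posterior Gamma(34, 34/3)
obs 11: x=0 → posterior Gamma(34, 37/3)

k = 3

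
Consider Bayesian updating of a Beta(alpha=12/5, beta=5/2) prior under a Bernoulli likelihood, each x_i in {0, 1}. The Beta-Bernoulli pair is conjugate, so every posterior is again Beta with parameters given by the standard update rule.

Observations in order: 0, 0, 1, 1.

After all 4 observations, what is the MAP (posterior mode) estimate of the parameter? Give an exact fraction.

obs 1: x=0 → posterior Beta(12/5, 7/2)
obs 2: x=0 → posterior Beta(12/5, 9/2)
obs 3: x=1 → posterior Beta(17/5, 9/2)
obs 4: x=1 → posterior Beta(22/5, 9/2)

34/69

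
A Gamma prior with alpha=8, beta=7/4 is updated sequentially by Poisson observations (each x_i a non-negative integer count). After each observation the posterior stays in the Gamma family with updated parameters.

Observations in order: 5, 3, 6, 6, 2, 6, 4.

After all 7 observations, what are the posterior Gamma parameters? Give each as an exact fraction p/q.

obs 1: x=5 → posterior Gamma(13, 11/4)
obs 2: x=3 → posterior Gamma(16, 15/4)
obs 3: x=6 → posterior Gamma(22, 19/4)
obs 4: x=6 → posterior Gamma(28, 23/4)
obs 5: x=2 → posterior Gamma(30, 27/4)
obs 6: x=6 → posterior Gamma(36, 31/4)
obs 7: x=4 → posterior Gamma(40, 35/4)

alpha=40, beta=35/4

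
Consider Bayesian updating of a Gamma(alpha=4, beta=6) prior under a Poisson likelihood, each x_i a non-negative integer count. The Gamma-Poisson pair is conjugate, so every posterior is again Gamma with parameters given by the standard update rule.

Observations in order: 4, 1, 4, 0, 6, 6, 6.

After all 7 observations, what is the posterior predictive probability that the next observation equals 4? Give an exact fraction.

197445491701103502159238736529731405689/1627013894394518381026252051827946160128

obs 1: x=4 → posterior Gamma(8, 7)
obs 2: x=1 → posterior Gamma(9, 8)
obs 3: x=4 → posterior Gamma(13, 9)
obs 4: x=0 → posterior Gamma(13, 10)
obs 5: x=6 → posterior Gamma(19, 11)
obs 6: x=6 → posterior Gamma(25, 12)
obs 7: x=6 → posterior Gamma(31, 13)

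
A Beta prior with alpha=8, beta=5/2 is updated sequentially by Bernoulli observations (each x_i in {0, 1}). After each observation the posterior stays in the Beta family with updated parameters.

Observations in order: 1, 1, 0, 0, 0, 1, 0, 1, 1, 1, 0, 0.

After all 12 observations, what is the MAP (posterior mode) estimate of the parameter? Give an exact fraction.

26/41

obs 1: x=1 → posterior Beta(9, 5/2)
obs 2: x=1 → posterior Beta(10, 5/2)
obs 3: x=0 → posterior Beta(10, 7/2)
obs 4: x=0 → posterior Beta(10, 9/2)
obs 5: x=0 → posterior Beta(10, 11/2)
obs 6: x=1 → posterior Beta(11, 11/2)
obs 7: x=0 → posterior Beta(11, 13/2)
obs 8: x=1 → posterior Beta(12, 13/2)
obs 9: x=1 → posterior Beta(13, 13/2)
obs 10: x=1 → posterior Beta(14, 13/2)
obs 11: x=0 → posterior Beta(14, 15/2)
obs 12: x=0 → posterior Beta(14, 17/2)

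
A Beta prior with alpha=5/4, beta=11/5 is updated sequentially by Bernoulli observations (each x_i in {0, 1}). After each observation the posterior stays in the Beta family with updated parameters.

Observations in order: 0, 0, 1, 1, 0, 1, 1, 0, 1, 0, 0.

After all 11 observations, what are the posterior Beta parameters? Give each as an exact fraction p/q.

obs 1: x=0 → posterior Beta(5/4, 16/5)
obs 2: x=0 → posterior Beta(5/4, 21/5)
obs 3: x=1 → posterior Beta(9/4, 21/5)
obs 4: x=1 → posterior Beta(13/4, 21/5)
obs 5: x=0 → posterior Beta(13/4, 26/5)
obs 6: x=1 → posterior Beta(17/4, 26/5)
obs 7: x=1 → posterior Beta(21/4, 26/5)
obs 8: x=0 → posterior Beta(21/4, 31/5)
obs 9: x=1 → posterior Beta(25/4, 31/5)
obs 10: x=0 → posterior Beta(25/4, 36/5)
obs 11: x=0 → posterior Beta(25/4, 41/5)

alpha=25/4, beta=41/5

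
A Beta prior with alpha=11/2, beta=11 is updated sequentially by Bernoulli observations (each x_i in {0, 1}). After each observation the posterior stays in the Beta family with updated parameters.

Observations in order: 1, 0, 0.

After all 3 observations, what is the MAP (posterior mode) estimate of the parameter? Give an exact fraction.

11/35

obs 1: x=1 → posterior Beta(13/2, 11)
obs 2: x=0 → posterior Beta(13/2, 12)
obs 3: x=0 → posterior Beta(13/2, 13)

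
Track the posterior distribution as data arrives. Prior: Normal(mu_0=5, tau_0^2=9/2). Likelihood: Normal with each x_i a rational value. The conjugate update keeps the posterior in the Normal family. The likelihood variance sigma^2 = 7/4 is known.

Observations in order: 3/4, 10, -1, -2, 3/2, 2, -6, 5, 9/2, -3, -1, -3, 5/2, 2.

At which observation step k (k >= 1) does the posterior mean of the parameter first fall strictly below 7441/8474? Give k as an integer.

obs 1: x=3/4 → posterior Normal(97/50, 63/50)
obs 2: x=10 → posterior Normal(457/86, 63/86)
obs 3: x=-1 → posterior Normal(421/122, 63/122)
obs 4: x=-2 → posterior Normal(349/158, 63/158)
obs 5: x=3/2 → posterior Normal(403/194, 63/194)
obs 6: x=2 → posterior Normal(95/46, 63/230)
obs 7: x=-6 → posterior Normal(37/38, 9/38)
obs 8: x=5 → posterior Normal(439/302, 63/302)
obs 9: x=9/2 → posterior Normal(601/338, 63/338)
obs 10: x=-3 → posterior Normal(29/22, 63/374)
obs 11: x=-1 → posterior Normal(457/410, 63/410)
obs 12: x=-3 → posterior Normal(349/446, 63/446)
obs 13: x=5/2 → posterior Normal(439/482, 63/482)
obs 14: x=2 → posterior Normal(73/74, 9/74)

k = 12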